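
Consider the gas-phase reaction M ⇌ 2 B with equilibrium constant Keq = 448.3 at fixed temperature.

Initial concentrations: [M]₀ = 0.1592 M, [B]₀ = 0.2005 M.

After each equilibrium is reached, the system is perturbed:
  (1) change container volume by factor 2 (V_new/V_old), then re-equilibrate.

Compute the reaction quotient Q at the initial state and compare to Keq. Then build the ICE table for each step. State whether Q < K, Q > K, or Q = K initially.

Q₀ = 0.2525 vs Keq = 448.3 ⇒ Q<K, forward
Step 1:
                    M           B
  I            0.1592      0.2005
  C           -0.1586      0.3172
  E        5.9785e-04      0.5177
  solve Keq expr → x = 0.1586; check Q = 448.3
Then change container volume by factor 2 (V_new/V_old).
Step 2:
                    M           B
  I        2.9893e-04      0.2589
  C       -1.4912e-04  2.9824e-04
  E        1.4981e-04      0.2592
  solve Keq expr → x = 1.4912e-04; check Q = 448.3

Q₀ = 0.2525; Q < K (proceeds forward)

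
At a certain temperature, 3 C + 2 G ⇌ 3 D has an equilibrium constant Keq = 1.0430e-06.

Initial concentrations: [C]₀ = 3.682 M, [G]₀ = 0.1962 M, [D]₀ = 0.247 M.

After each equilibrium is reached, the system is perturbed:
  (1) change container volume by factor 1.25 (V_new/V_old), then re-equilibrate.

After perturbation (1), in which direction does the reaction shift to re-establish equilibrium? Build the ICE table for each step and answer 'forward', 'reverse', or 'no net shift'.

Q₀ = 0.007842 vs Keq = 1.0430e-06 ⇒ Q>K, reverse
Step 1:
                  C         G         D
  init        3.682    0.1962     0.247
  Δ          0.2274    0.1516   -0.2274
  eq          3.909    0.3478   0.01961
  solve Keq expr → x = -0.0758; check Q = 1.0430e-06
Then change container volume by factor 1.25 (V_new/V_old).
Step 2:
                  C         G         D
  init        3.128    0.2782   0.01569
  Δ        0.002113  0.001409 -0.002113
  eq           3.13    0.2796   0.01357
  solve Keq expr → x = -7.0448e-04; check Q = 1.0430e-06

Direction: reverse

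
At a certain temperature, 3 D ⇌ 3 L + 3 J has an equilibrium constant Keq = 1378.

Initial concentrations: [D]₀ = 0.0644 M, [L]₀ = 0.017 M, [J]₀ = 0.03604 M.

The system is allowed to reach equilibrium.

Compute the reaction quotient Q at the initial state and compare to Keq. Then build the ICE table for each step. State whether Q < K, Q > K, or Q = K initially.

Q₀ = 8.6108e-07 vs Keq = 1378 ⇒ Q<K, forward
Step 1:
                  D         L         J
  I          0.0644     0.017   0.03604
  C        -0.06368   0.06368   0.06368
  E       7.2294e-04   0.08068   0.09972
  solve Keq expr → x = 0.02123; check Q = 1378

Q₀ = 8.6108e-07; Q < K (proceeds forward)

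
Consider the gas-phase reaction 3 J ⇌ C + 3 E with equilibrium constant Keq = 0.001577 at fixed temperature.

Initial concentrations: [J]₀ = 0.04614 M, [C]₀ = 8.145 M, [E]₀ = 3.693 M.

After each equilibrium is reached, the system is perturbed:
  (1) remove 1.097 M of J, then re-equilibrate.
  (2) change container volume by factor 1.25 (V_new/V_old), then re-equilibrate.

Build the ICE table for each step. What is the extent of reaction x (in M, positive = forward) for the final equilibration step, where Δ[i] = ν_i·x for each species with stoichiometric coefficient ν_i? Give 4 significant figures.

Q₀ = 4.1763e+06 vs Keq = 0.001577 ⇒ Q>K, reverse
Step 1:
                  J         C         E
  Initial   0.04614     8.145     3.693
  Change      3.478    -1.159    -3.478
  Equil       3.525     6.986    0.2146
  solve Keq expr → x = -1.159; check Q = 0.001577
Then remove 1.097 M of J.
Step 2:
                  J         C         E
  Initial     2.428     6.986    0.2146
  Change    0.06282  -0.02094  -0.06282
  Equil        2.49     6.965    0.1518
  solve Keq expr → x = -0.02094; check Q = 0.001577
Then change container volume by factor 1.25 (V_new/V_old).
Step 3:
                  J         C         E
  Initial     1.992     5.572    0.1214
  Change  -0.008777  0.002926  0.008777
  Equil       1.984     5.575    0.1302
  solve Keq expr → x = 0.002926; check Q = 0.001577

x = 0.002926 M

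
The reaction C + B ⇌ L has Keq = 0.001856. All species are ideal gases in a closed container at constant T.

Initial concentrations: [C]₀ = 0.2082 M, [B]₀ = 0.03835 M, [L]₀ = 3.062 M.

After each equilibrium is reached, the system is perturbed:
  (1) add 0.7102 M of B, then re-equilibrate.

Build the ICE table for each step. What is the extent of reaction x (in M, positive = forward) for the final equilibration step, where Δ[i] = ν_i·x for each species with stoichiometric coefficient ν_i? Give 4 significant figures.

x = 0.004231 M

Q₀ = 383.5 vs Keq = 0.001856 ⇒ Q>K, reverse
Step 1:
                   C          B          L
  I           0.2082    0.03835      3.062
  C            3.043      3.043     -3.043
  E            3.252      3.082     0.0186
  solve Keq expr → x = -3.043; check Q = 0.001856
Then add 0.7102 M of B.
Step 2:
                   C          B          L
  I            3.252      3.792     0.0186
  C        -0.004231  -0.004231   0.004231
  E            3.247      3.788    0.02283
  solve Keq expr → x = 0.004231; check Q = 0.001856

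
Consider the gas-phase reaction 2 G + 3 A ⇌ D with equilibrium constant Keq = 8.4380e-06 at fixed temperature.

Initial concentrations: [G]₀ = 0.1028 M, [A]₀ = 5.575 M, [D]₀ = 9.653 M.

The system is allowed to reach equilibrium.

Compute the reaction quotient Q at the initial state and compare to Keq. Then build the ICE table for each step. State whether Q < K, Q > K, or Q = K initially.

Q₀ = 5.272 vs Keq = 8.4380e-06 ⇒ Q>K, reverse
Step 1:
                   G          A          D
  I           0.1028      5.575      9.653
  C            9.109      13.66     -4.555
  E            9.212      19.24      5.098
  solve Keq expr → x = -4.555; check Q = 8.4380e-06

Q₀ = 5.272; Q > K (proceeds reverse)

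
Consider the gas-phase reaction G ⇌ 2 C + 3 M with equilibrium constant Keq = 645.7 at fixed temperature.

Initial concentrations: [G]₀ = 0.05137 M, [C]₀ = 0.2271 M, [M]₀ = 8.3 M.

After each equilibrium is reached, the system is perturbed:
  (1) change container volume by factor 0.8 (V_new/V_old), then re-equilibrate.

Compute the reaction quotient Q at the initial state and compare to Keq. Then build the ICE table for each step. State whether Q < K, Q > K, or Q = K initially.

Q₀ = 574.1 vs Keq = 645.7 ⇒ Q<K, forward
Step 1:
                    G           C           M
  I           0.05137      0.2271         8.3
  C         -0.003052    0.006104    0.009155
  E           0.04832      0.2332       8.309
  solve Keq expr → x = 0.003052; check Q = 645.7
Then change container volume by factor 0.8 (V_new/V_old).
Step 2:
                    G           C           M
  I            0.0604      0.2915       10.39
  C           0.03008    -0.06016    -0.09023
  E           0.09048      0.2313        10.3
  solve Keq expr → x = -0.03008; check Q = 645.7

Q₀ = 574.1; Q < K (proceeds forward)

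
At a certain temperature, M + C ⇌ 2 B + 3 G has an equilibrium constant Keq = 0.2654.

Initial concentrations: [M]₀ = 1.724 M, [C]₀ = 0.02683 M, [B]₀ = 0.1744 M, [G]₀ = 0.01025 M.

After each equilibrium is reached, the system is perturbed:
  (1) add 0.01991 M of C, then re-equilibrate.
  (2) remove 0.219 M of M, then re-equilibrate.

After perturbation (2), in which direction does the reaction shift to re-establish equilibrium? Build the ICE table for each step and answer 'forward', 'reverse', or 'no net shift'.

Direction: reverse

Q₀ = 7.0812e-07 vs Keq = 0.2654 ⇒ Q<K, forward
Step 1:
                    M           C           B           G
  Initial       1.724     0.02683      0.1744     0.01025
  Change     -0.02674    -0.02674     0.05349     0.08023
  Equil         1.697  8.5411e-05      0.2279     0.09048
  solve Keq expr → x = 0.02674; check Q = 0.2654
Then add 0.01991 M of C.
Step 2:
                    M           C           B           G
  Initial       1.697        0.02      0.2279     0.09048
  Change     -0.01947    -0.01947     0.03894      0.0584
  Equil         1.678  5.2770e-04      0.2668      0.1489
  solve Keq expr → x = 0.01947; check Q = 0.2654
Then remove 0.219 M of M.
Step 3:
                    M           C           B           G
  Initial       1.459  5.2770e-04      0.2668      0.1489
  Change   7.5729e-05  7.5729e-05 -1.5146e-04 -2.2719e-04
  Equil         1.459  6.0342e-04      0.2667      0.1487
  solve Keq expr → x = -7.5729e-05; check Q = 0.2654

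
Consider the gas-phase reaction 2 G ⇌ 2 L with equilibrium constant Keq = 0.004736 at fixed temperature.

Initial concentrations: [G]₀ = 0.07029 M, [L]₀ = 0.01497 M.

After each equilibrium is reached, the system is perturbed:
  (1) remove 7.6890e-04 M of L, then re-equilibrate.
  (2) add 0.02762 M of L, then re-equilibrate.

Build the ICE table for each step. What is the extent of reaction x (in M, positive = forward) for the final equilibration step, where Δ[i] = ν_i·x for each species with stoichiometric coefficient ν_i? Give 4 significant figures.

Q₀ = 0.04536 vs Keq = 0.004736 ⇒ Q>K, reverse
Step 1:
                    G           L
  Initial     0.07029     0.01497
  Change      0.00948    -0.00948
  Equil       0.07977     0.00549
  solve Keq expr → x = -0.00474; check Q = 0.004736
Then remove 7.6890e-04 M of L.
Step 2:
                    G           L
  Initial     0.07977    0.004721
  Change  -7.1939e-04  7.1939e-04
  Equil       0.07905     0.00544
  solve Keq expr → x = 3.5970e-04; check Q = 0.004736
Then add 0.02762 M of L.
Step 3:
                    G           L
  Initial     0.07905     0.03306
  Change      0.02584    -0.02584
  Equil        0.1049    0.007219
  solve Keq expr → x = -0.01292; check Q = 0.004736

x = -0.01292 M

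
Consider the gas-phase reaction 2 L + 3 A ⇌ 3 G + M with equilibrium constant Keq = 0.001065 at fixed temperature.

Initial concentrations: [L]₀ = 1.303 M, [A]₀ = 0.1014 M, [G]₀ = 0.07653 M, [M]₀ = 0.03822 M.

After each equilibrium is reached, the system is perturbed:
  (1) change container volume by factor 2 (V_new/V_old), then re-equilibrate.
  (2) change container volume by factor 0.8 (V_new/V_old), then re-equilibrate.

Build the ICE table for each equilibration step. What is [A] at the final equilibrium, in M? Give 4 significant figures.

[A]_eq = 0.08258 M

Q₀ = 0.009678 vs Keq = 0.001065 ⇒ Q>K, reverse
Step 1:
                    L           A           G           M
  init          1.303      0.1014     0.07653     0.03822
  Δ           0.01729     0.02593    -0.02593   -0.008643
  eq             1.32      0.1273      0.0506     0.02958
  solve Keq expr → x = -0.008643; check Q = 0.001065
Then change container volume by factor 2 (V_new/V_old).
Step 2:
                    L           A           G           M
  init         0.6601     0.06366      0.0253     0.01479
  Δ          0.002323    0.003484   -0.003484   -0.001161
  eq           0.6625     0.06715     0.02182     0.01363
  solve Keq expr → x = -0.001161; check Q = 0.001065
Then change container volume by factor 0.8 (V_new/V_old).
Step 3:
                    L           A           G           M
  init         0.8281     0.08394     0.02727     0.01703
  Δ       -9.0535e-04   -0.001358    0.001358  4.5268e-04
  eq           0.8272     0.08258     0.02863     0.01749
  solve Keq expr → x = 4.5268e-04; check Q = 0.001065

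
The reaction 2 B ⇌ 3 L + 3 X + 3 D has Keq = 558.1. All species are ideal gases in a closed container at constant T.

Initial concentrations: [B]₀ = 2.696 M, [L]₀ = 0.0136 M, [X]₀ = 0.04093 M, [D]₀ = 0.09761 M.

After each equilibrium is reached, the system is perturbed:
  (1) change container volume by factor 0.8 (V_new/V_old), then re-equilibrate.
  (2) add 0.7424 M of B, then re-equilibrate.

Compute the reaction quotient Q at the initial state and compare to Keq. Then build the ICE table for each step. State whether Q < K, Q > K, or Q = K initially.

Q₀ = 2.2069e-14; Q < K (proceeds forward)

Q₀ = 2.2069e-14 vs Keq = 558.1 ⇒ Q<K, forward
Step 1:
                    B           L           X           D
  init          2.696      0.0136     0.04093     0.09761
  Δ            -1.394       2.091       2.091       2.091
  eq            1.302       2.104       2.132       2.188
  solve Keq expr → x = 0.6969; check Q = 558.1
Then change container volume by factor 0.8 (V_new/V_old).
Step 2:
                    B           L           X           D
  init          1.628       2.631       2.665       2.736
  Δ            0.2381     -0.3571     -0.3571     -0.3571
  eq            1.866       2.273       2.308       2.378
  solve Keq expr → x = -0.119; check Q = 558.1
Then add 0.7424 M of B.
Step 3:
                    B           L           X           D
  init          2.608       2.273       2.308       2.378
  Δ           -0.1044      0.1566      0.1566      0.1566
  eq            2.504        2.43       2.464       2.535
  solve Keq expr → x = 0.05221; check Q = 558.1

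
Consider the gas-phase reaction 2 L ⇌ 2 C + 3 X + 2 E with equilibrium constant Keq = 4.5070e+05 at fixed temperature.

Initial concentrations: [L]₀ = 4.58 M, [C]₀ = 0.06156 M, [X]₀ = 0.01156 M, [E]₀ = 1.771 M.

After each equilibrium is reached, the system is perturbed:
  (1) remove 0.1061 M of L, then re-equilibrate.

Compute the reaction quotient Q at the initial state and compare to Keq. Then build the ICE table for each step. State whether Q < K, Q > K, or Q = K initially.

Q₀ = 8.7534e-10; Q < K (proceeds forward)

Q₀ = 8.7534e-10 vs Keq = 4.5070e+05 ⇒ Q<K, forward
Step 1:
                  L         C         X         E
  I            4.58   0.06156   0.01156     1.771
  C          -4.046     4.046     6.069     4.046
  E          0.5338     4.108     6.081     5.817
  solve Keq expr → x = 2.023; check Q = 4.5070e+05
Then remove 0.1061 M of L.
Step 2:
                  L         C         X         E
  I          0.4277     4.108     6.081     5.817
  C         0.07522  -0.07522   -0.1128  -0.07522
  E          0.5029     4.033     5.968     5.742
  solve Keq expr → x = -0.03761; check Q = 4.5070e+05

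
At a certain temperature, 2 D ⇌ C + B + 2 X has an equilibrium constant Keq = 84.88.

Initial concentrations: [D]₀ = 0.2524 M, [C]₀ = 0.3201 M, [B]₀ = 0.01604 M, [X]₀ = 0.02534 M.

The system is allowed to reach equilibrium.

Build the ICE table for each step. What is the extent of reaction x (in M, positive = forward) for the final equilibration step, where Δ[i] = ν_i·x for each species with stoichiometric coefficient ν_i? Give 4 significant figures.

x = 0.1226 M

Q₀ = 5.1752e-05 vs Keq = 84.88 ⇒ Q<K, forward
Step 1:
                    D           C           B           X
  init         0.2524      0.3201     0.01604     0.02534
  Δ           -0.2451      0.1226      0.1226      0.2451
  eq         0.007272      0.4427      0.1386      0.2705
  solve Keq expr → x = 0.1226; check Q = 84.88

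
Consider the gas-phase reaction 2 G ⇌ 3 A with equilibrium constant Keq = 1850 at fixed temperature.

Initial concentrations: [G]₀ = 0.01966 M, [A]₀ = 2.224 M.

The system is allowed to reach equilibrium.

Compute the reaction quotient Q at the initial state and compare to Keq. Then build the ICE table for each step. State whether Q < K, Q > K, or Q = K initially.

Q₀ = 2.8460e+04; Q > K (proceeds reverse)

Q₀ = 2.8460e+04 vs Keq = 1850 ⇒ Q>K, reverse
Step 1:
                  G         A
  Initial   0.01966     2.224
  Change    0.05333  -0.07999
  Equil     0.07299     2.144
  solve Keq expr → x = -0.02666; check Q = 1850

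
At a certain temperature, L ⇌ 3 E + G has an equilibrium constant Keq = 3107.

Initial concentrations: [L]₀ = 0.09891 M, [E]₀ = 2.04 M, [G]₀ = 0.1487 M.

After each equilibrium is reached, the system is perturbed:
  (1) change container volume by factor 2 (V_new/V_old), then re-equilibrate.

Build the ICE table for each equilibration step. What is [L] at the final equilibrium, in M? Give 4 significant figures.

Q₀ = 12.76 vs Keq = 3107 ⇒ Q<K, forward
Step 1:
                  L         E         G
  Initial   0.09891      2.04    0.1487
  Change    -0.0979    0.2937    0.0979
  Equil    0.001009     2.334    0.2466
  solve Keq expr → x = 0.0979; check Q = 3107
Then change container volume by factor 2 (V_new/V_old).
Step 2:
                  L         E         G
  Initial 5.0438e-04     1.167    0.1233
  Change  -4.4089e-04  0.001323 4.4089e-04
  Equil   6.3489e-05     1.168    0.1237
  solve Keq expr → x = 4.4089e-04; check Q = 3107

[L]_eq = 6.3489e-05 M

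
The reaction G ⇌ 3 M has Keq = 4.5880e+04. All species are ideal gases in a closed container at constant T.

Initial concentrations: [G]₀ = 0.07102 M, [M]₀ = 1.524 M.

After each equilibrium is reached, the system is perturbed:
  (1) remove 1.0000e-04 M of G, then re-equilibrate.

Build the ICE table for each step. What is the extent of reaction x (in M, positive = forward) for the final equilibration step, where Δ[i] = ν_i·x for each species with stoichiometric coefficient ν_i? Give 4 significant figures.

Q₀ = 49.84 vs Keq = 4.5880e+04 ⇒ Q<K, forward
Step 1:
                  G         M
  init      0.07102     1.524
  Δ        -0.07091    0.2127
  eq      1.1417e-04     1.737
  solve Keq expr → x = 0.07091; check Q = 4.5880e+04
Then remove 1.0000e-04 M of G.
Step 2:
                  G         M
  init    1.4173e-05     1.737
  Δ       9.9941e-05 -2.9982e-04
  eq      1.1411e-04     1.736
  solve Keq expr → x = -9.9941e-05; check Q = 4.5880e+04

x = -9.9941e-05 M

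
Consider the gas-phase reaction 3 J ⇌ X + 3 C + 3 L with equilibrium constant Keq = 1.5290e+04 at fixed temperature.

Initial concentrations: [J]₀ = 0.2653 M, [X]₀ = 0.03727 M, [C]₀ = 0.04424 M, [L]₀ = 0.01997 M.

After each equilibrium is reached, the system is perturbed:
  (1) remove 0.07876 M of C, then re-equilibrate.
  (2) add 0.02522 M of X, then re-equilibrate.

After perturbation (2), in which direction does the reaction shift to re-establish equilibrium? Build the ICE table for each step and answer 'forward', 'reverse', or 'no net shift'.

Direction: reverse

Q₀ = 1.3763e-09 vs Keq = 1.5290e+04 ⇒ Q<K, forward
Step 1:
                   J          X          C          L
  Initial     0.2653    0.03727    0.04424    0.01997
  Change     -0.2635    0.08785     0.2635     0.2635
  Equil     0.001758     0.1251     0.3078     0.2835
  solve Keq expr → x = 0.08785; check Q = 1.5290e+04
Then remove 0.07876 M of C.
Step 2:
                   J          X          C          L
  Initial   0.001758     0.1251      0.229     0.2835
  Change  -4.4485e-04 1.4828e-04 4.4485e-04 4.4485e-04
  Equil     0.001314     0.1253     0.2295      0.284
  solve Keq expr → x = 1.4828e-04; check Q = 1.5290e+04
Then add 0.02522 M of X.
Step 3:
                   J          X          C          L
  Initial   0.001314     0.1505     0.2295      0.284
  Change  8.1837e-05 -2.7279e-05 -8.1837e-05 -8.1837e-05
  Equil     0.001395     0.1505     0.2294     0.2839
  solve Keq expr → x = -2.7279e-05; check Q = 1.5290e+04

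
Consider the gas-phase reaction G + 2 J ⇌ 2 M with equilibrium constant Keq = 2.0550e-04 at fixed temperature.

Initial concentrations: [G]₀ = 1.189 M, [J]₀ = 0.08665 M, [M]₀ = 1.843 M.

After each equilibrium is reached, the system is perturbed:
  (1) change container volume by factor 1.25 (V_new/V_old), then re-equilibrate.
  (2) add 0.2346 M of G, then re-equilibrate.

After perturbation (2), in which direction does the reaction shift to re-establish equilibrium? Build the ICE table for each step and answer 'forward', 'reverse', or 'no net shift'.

Direction: forward

Q₀ = 380.5 vs Keq = 2.0550e-04 ⇒ Q>K, reverse
Step 1:
                  G         J         M
  Initial     1.189   0.08665     1.843
  Change     0.9019     1.804    -1.804
  Equil       2.091      1.89   0.03919
  solve Keq expr → x = -0.9019; check Q = 2.0550e-04
Then change container volume by factor 1.25 (V_new/V_old).
Step 2:
                  G         J         M
  Initial     1.673     1.512   0.03135
  Change   0.001618  0.003236 -0.003236
  Equil       1.674     1.516   0.02811
  solve Keq expr → x = -0.001618; check Q = 2.0550e-04
Then add 0.2346 M of G.
Step 3:
                  G         J         M
  Initial     1.909     1.516   0.02811
  Change  -9.3042e-04 -0.001861  0.001861
  Equil       1.908     1.514   0.02997
  solve Keq expr → x = 9.3042e-04; check Q = 2.0550e-04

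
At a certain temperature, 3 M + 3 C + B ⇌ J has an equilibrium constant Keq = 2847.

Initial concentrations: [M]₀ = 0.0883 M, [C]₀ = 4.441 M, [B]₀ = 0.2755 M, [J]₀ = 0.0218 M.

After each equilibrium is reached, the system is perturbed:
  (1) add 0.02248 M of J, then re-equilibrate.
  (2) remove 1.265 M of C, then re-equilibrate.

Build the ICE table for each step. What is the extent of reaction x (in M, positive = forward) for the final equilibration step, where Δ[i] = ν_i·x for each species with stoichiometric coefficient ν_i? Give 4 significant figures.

x = -0.001393 M

Q₀ = 1.312 vs Keq = 2847 ⇒ Q<K, forward
Step 1:
                   M          C          B          J
  init        0.0883      4.441     0.2755     0.0218
  Δ         -0.07895   -0.07895   -0.02632    0.02632
  eq        0.009349      4.362     0.2492    0.04812
  solve Keq expr → x = 0.02632; check Q = 2847
Then add 0.02248 M of J.
Step 2:
                   M          C          B          J
  init      0.009349      4.362     0.2492     0.0706
  Δ         0.001245   0.001245 4.1487e-04 -4.1487e-04
  eq         0.01059      4.363     0.2496    0.07018
  solve Keq expr → x = -4.1487e-04; check Q = 2847
Then remove 1.265 M of C.
Step 3:
                   M          C          B          J
  init       0.01059      3.098     0.2496    0.07018
  Δ         0.004179   0.004179   0.001393  -0.001393
  eq         0.01477      3.102      0.251    0.06879
  solve Keq expr → x = -0.001393; check Q = 2847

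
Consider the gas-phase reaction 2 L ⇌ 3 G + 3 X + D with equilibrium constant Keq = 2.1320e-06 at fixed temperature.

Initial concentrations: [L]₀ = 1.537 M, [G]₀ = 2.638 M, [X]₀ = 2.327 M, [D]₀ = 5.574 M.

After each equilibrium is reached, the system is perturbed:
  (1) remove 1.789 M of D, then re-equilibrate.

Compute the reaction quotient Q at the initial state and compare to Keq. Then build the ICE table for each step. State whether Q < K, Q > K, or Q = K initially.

Q₀ = 545.8 vs Keq = 2.1320e-06 ⇒ Q>K, reverse
Step 1:
                  L         G         X         D
  I           1.537     2.638     2.327     5.574
  C           1.521    -2.282    -2.282   -0.7606
  E           3.058    0.3561    0.0451     4.813
  solve Keq expr → x = -0.7606; check Q = 2.1320e-06
Then remove 1.789 M of D.
Step 2:
                  L         G         X         D
  I           3.058    0.3561    0.0451     3.024
  C       -0.004363  0.006544  0.006544  0.002181
  E           3.054    0.3626   0.05165     3.027
  solve Keq expr → x = 0.002181; check Q = 2.1320e-06

Q₀ = 545.8; Q > K (proceeds reverse)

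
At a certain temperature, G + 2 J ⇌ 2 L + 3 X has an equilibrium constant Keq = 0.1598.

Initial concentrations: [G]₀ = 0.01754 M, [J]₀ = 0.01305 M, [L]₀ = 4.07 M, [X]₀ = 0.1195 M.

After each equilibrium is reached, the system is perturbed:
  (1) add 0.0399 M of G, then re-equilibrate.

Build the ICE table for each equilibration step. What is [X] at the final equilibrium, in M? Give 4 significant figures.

Q₀ = 9463 vs Keq = 0.1598 ⇒ Q>K, reverse
Step 1:
                    G           J           L           X
  I           0.01754     0.01305        4.07      0.1195
  C           0.03475     0.06949    -0.06949     -0.1042
  E           0.05229     0.08254       4.001     0.01526
  solve Keq expr → x = -0.03475; check Q = 0.1598
Then add 0.0399 M of G.
Step 2:
                    G           J           L           X
  I           0.09219     0.08254       4.001     0.01526
  C       -9.4223e-04   -0.001884    0.001884    0.002827
  E           0.09124     0.08066       4.002     0.01809
  solve Keq expr → x = 9.4223e-04; check Q = 0.1598

[X]_eq = 0.01809 M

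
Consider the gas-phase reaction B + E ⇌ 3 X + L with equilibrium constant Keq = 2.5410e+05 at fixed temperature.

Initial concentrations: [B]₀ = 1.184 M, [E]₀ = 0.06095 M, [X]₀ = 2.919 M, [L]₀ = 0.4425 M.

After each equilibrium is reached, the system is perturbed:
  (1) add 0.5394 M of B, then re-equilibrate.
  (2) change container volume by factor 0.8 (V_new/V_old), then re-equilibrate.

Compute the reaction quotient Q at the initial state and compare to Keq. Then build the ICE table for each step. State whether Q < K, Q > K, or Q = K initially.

Q₀ = 152.5 vs Keq = 2.5410e+05 ⇒ Q<K, forward
Step 1:
                   B          E          X          L
  I            1.184    0.06095      2.919     0.4425
  C          -0.0609    -0.0609     0.1827     0.0609
  E            1.123 5.2636e-05      3.102     0.5034
  solve Keq expr → x = 0.0609; check Q = 2.5410e+05
Then add 0.5394 M of B.
Step 2:
                   B          E          X          L
  I            1.663 5.2636e-05      3.102     0.5034
  C       -1.7074e-05 -1.7074e-05 5.1223e-05 1.7074e-05
  E            1.662 3.5562e-05      3.102     0.5034
  solve Keq expr → x = 1.7074e-05; check Q = 2.5410e+05
Then change container volume by factor 0.8 (V_new/V_old).
Step 3:
                   B          E          X          L
  I            2.078 4.4452e-05      3.877     0.6293
  C       2.4997e-05 2.4997e-05 -7.4990e-05 -2.4997e-05
  E            2.078 6.9449e-05      3.877     0.6292
  solve Keq expr → x = -2.4997e-05; check Q = 2.5410e+05

Q₀ = 152.5; Q < K (proceeds forward)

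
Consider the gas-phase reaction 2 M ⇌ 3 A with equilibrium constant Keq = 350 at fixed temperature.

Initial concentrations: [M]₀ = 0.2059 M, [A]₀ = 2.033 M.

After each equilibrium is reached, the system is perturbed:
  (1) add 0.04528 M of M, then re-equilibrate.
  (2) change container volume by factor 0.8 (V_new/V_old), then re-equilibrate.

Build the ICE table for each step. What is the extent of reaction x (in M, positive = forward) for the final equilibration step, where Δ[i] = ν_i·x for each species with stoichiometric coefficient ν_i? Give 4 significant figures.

Q₀ = 198.2 vs Keq = 350 ⇒ Q<K, forward
Step 1:
                    M           A
  Initial      0.2059       2.033
  Change     -0.04345     0.06517
  Equil        0.1625       2.098
  solve Keq expr → x = 0.02172; check Q = 350
Then add 0.04528 M of M.
Step 2:
                    M           A
  Initial      0.2077       2.098
  Change     -0.03852     0.05778
  Equil        0.1692       2.156
  solve Keq expr → x = 0.01926; check Q = 350
Then change container volume by factor 0.8 (V_new/V_old).
Step 3:
                    M           A
  Initial      0.2115       2.695
  Change      0.02086    -0.03129
  Equil        0.2324       2.664
  solve Keq expr → x = -0.01043; check Q = 350

x = -0.01043 M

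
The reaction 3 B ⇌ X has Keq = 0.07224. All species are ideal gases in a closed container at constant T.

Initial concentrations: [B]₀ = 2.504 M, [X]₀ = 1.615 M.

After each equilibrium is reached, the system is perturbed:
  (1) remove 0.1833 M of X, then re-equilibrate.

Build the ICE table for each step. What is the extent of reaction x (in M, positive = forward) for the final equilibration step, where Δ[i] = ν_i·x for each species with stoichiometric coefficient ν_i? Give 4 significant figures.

x = 0.03158 M

Q₀ = 0.1029 vs Keq = 0.07224 ⇒ Q>K, reverse
Step 1:
                  B         X
  I           2.504     1.615
  C          0.2615  -0.08715
  E           2.765     1.528
  solve Keq expr → x = -0.08715; check Q = 0.07224
Then remove 0.1833 M of X.
Step 2:
                  B         X
  I           2.765     1.345
  C        -0.09475   0.03158
  E           2.671     1.376
  solve Keq expr → x = 0.03158; check Q = 0.07224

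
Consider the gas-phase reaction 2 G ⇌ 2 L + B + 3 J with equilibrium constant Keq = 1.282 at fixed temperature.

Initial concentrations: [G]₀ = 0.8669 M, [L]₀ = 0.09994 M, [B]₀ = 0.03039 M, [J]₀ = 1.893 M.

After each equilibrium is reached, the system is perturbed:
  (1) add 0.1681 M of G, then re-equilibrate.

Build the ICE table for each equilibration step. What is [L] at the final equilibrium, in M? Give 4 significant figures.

[L]_eq = 0.4519 M

Q₀ = 0.00274 vs Keq = 1.282 ⇒ Q<K, forward
Step 1:
                  G         L         B         J
  init       0.8669   0.09994   0.03039     1.893
  Δ         -0.3079    0.3079     0.154    0.4619
  eq          0.559    0.4079    0.1844     2.355
  solve Keq expr → x = 0.154; check Q = 1.282
Then add 0.1681 M of G.
Step 2:
                  G         L         B         J
  init       0.7271    0.4079    0.1844     2.355
  Δ        -0.04404   0.04404   0.02202   0.06606
  eq          0.683    0.4519    0.2064     2.421
  solve Keq expr → x = 0.02202; check Q = 1.282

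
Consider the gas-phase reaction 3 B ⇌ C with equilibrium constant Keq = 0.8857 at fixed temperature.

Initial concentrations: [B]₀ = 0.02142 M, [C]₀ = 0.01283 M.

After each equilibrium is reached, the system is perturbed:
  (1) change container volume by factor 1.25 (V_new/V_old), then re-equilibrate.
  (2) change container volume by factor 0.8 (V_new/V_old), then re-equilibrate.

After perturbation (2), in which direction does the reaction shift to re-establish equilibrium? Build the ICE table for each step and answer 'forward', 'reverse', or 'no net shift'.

Direction: forward

Q₀ = 1305 vs Keq = 0.8857 ⇒ Q>K, reverse
Step 1:
                  B         C
  I         0.02142   0.01283
  C         0.03793  -0.01264
  E         0.05935 1.8520e-04
  solve Keq expr → x = -0.01264; check Q = 0.8857
Then change container volume by factor 1.25 (V_new/V_old).
Step 2:
                  B         C
  I         0.04748 1.4816e-04
  C       1.5718e-04 -5.2393e-05
  E         0.04764 9.5768e-05
  solve Keq expr → x = -5.2393e-05; check Q = 0.8857
Then change container volume by factor 0.8 (V_new/V_old).
Step 3:
                  B         C
  I         0.05955 1.1971e-04
  C       -1.9648e-04 6.5492e-05
  E         0.05935 1.8520e-04
  solve Keq expr → x = 6.5492e-05; check Q = 0.8857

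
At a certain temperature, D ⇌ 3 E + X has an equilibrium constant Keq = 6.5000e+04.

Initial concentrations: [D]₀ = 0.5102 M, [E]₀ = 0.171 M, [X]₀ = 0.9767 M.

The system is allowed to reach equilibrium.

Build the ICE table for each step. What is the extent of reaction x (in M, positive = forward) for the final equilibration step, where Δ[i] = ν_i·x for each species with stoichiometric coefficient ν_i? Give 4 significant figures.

Q₀ = 0.009572 vs Keq = 6.5000e+04 ⇒ Q<K, forward
Step 1:
                   D          E          X
  Initial     0.5102      0.171     0.9767
  Change     -0.5101       1.53     0.5101
  Equil   1.1263e-04      1.701      1.487
  solve Keq expr → x = 0.5101; check Q = 6.5000e+04

x = 0.5101 M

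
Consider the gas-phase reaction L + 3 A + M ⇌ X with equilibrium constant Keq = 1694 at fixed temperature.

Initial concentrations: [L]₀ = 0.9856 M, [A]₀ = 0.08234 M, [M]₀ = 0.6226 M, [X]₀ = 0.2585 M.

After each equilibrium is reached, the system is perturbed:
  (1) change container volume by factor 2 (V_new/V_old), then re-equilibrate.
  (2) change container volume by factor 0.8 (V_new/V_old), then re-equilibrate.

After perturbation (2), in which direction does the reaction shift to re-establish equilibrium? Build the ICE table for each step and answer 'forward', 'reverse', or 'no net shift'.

Direction: forward

Q₀ = 754.6 vs Keq = 1694 ⇒ Q<K, forward
Step 1:
                    L           A           M           X
  Initial      0.9856     0.08234      0.6226      0.2585
  Change    -0.006203    -0.01861   -0.006203    0.006203
  Equil        0.9794     0.06373      0.6164      0.2647
  solve Keq expr → x = 0.006203; check Q = 1694
Then change container volume by factor 2 (V_new/V_old).
Step 2:
                    L           A           M           X
  Initial      0.4897     0.03186      0.3082      0.1324
  Change      0.01449     0.04347     0.01449    -0.01449
  Equil        0.5042     0.07534      0.3227      0.1179
  solve Keq expr → x = -0.01449; check Q = 1694
Then change container volume by factor 0.8 (V_new/V_old).
Step 3:
                    L           A           M           X
  Initial      0.6302     0.09417      0.4034      0.1473
  Change     -0.00745    -0.02235    -0.00745     0.00745
  Equil        0.6228     0.07183      0.3959      0.1548
  solve Keq expr → x = 0.00745; check Q = 1694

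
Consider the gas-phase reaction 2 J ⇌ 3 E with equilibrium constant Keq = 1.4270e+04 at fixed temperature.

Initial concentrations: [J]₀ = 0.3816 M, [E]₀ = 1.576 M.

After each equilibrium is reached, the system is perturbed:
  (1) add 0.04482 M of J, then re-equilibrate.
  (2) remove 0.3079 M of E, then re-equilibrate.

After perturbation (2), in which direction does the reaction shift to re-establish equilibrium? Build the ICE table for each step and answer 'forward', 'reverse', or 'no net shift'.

Q₀ = 26.88 vs Keq = 1.4270e+04 ⇒ Q<K, forward
Step 1:
                   J          E
  init        0.3816      1.576
  Δ          -0.3559     0.5339
  eq         0.02566       2.11
  solve Keq expr → x = 0.178; check Q = 1.4270e+04
Then add 0.04482 M of J.
Step 2:
                   J          E
  init       0.07048       2.11
  Δ         -0.04362    0.06543
  eq         0.02686      2.175
  solve Keq expr → x = 0.02181; check Q = 1.4270e+04
Then remove 0.3079 M of E.
Step 3:
                   J          E
  init       0.02686      1.867
  Δ        -0.005357   0.008036
  eq          0.0215      1.875
  solve Keq expr → x = 0.002679; check Q = 1.4270e+04

Direction: forward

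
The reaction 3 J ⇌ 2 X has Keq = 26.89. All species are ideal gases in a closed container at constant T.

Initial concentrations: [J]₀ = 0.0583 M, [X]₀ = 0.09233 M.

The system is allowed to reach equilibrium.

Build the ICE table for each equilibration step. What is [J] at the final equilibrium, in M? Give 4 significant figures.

Q₀ = 43.02 vs Keq = 26.89 ⇒ Q>K, reverse
Step 1:
                   J          X
  Initial     0.0583    0.09233
  Change    0.007427  -0.004951
  Equil      0.06573    0.08738
  solve Keq expr → x = -0.002476; check Q = 26.89

[J]_eq = 0.06573 M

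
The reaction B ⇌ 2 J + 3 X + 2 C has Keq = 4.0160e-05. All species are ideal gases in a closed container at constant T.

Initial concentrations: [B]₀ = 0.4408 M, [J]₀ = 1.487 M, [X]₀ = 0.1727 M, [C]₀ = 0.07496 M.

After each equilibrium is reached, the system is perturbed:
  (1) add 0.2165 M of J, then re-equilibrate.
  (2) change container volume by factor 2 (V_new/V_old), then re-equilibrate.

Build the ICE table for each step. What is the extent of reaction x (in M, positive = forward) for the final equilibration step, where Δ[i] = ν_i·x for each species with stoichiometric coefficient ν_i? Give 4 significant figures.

Q₀ = 1.4518e-04 vs Keq = 4.0160e-05 ⇒ Q>K, reverse
Step 1:
                   B          J          X          C
  init        0.4408      1.487     0.1727    0.07496
  Δ           0.0103    -0.0206    -0.0309    -0.0206
  eq          0.4511      1.466     0.1418    0.05436
  solve Keq expr → x = -0.0103; check Q = 4.0160e-05
Then add 0.2165 M of J.
Step 2:
                   B          J          X          C
  init        0.4511      1.683     0.1418    0.05436
  Δ         0.001891  -0.003782  -0.005673  -0.003782
  eq           0.453      1.679     0.1361    0.05058
  solve Keq expr → x = -0.001891; check Q = 4.0160e-05
Then change container volume by factor 2 (V_new/V_old).
Step 3:
                   B          J          X          C
  init        0.2265     0.8396    0.06806    0.02529
  Δ          -0.0213     0.0426     0.0639     0.0426
  eq          0.2052     0.8822      0.132    0.06789
  solve Keq expr → x = 0.0213; check Q = 4.0160e-05

x = 0.0213 M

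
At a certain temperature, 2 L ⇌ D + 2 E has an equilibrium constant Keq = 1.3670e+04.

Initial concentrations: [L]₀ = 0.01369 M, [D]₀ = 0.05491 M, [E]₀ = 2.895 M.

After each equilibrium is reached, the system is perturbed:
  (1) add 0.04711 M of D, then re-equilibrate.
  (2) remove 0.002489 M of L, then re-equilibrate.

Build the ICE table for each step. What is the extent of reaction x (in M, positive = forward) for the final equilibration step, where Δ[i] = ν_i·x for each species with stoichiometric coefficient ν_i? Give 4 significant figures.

x = -0.001218 M

Q₀ = 2456 vs Keq = 1.3670e+04 ⇒ Q<K, forward
Step 1:
                  L         D         E
  Initial   0.01369   0.05491     2.895
  Change  -0.007673  0.003836  0.007673
  Equil    0.006017   0.05875     2.903
  solve Keq expr → x = 0.003836; check Q = 1.3670e+04
Then add 0.04711 M of D.
Step 2:
                  L         D         E
  Initial  0.006017    0.1059     2.903
  Change   0.002016 -0.001008 -0.002016
  Equil    0.008033    0.1048     2.901
  solve Keq expr → x = -0.001008; check Q = 1.3670e+04
Then remove 0.002489 M of L.
Step 3:
                  L         D         E
  Initial  0.005544    0.1048     2.901
  Change   0.002436 -0.001218 -0.002436
  Equil     0.00798    0.1036     2.898
  solve Keq expr → x = -0.001218; check Q = 1.3670e+04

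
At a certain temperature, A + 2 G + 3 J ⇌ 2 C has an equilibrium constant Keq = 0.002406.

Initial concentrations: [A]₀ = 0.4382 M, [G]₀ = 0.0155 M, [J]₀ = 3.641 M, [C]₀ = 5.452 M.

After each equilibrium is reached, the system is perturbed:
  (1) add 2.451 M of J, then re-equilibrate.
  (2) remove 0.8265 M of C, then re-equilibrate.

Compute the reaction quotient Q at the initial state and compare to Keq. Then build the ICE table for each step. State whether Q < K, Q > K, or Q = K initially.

Q₀ = 5849; Q > K (proceeds reverse)

Q₀ = 5849 vs Keq = 0.002406 ⇒ Q>K, reverse
Step 1:
                   A          G          J          C
  init        0.4382     0.0155      3.641      5.452
  Δ            1.213      2.427       3.64     -2.427
  eq           1.652      2.442      7.281      3.025
  solve Keq expr → x = -1.213; check Q = 0.002406
Then add 2.451 M of J.
Step 2:
                   A          G          J          C
  init         1.652      2.442      9.732      3.025
  Δ          -0.1884    -0.3768    -0.5651     0.3768
  eq           1.463      2.066      9.167      3.402
  solve Keq expr → x = 0.1884; check Q = 0.002406
Then remove 0.8265 M of C.
Step 3:
                   A          G          J          C
  init         1.463      2.066      9.167      2.575
  Δ          -0.1061    -0.2123    -0.3184     0.2123
  eq           1.357      1.853      8.849      2.788
  solve Keq expr → x = 0.1061; check Q = 0.002406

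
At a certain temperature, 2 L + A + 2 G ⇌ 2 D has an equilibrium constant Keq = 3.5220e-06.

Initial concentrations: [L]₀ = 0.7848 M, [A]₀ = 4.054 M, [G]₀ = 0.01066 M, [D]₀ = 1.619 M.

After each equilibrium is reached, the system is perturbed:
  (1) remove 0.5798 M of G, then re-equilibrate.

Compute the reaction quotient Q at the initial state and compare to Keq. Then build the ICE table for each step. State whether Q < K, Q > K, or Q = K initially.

Q₀ = 9238; Q > K (proceeds reverse)

Q₀ = 9238 vs Keq = 3.5220e-06 ⇒ Q>K, reverse
Step 1:
                    L           A           G           D
  Initial      0.7848       4.054     0.01066       1.619
  Change        1.603      0.8015       1.603      -1.603
  Equil         2.388       4.856       1.614     0.01594
  solve Keq expr → x = -0.8015; check Q = 3.5220e-06
Then remove 0.5798 M of G.
Step 2:
                    L           A           G           D
  Initial       2.388       4.856       1.034     0.01594
  Change     0.005642    0.002821    0.005642   -0.005642
  Equil         2.394       4.858        1.04     0.01029
  solve Keq expr → x = -0.002821; check Q = 3.5220e-06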